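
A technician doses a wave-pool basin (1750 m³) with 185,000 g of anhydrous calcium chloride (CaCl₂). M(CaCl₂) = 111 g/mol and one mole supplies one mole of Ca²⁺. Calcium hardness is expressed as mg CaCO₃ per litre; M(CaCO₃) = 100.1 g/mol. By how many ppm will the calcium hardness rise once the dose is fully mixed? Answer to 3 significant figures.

Volume: 1750 m³ = 1,750,000 L.
Moles of Ca²⁺: 185,000 g ÷ 111 g/mol = 1667 mol.
As CaCO₃: 1667 mol × 100.1 g/mol = 166,800 g.
Rise: 166,800 g / 1,750,000 L × 1000 = 95.33 mg/L.

95.3 ppm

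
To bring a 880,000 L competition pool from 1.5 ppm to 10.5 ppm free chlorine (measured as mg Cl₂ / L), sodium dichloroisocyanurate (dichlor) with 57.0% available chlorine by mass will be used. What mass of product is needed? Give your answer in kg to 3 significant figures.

Chlorine deficit: 10.5 − 1.5 = 9 ppm = 9 mg/L as Cl₂.
Cl₂ equivalent needed: 9 mg/L × 880,000 L = 7,920,000 mg = 7920 g.
Product at 57.0% available chlorine: 7920 / 0.57 = 13,890 g.

13.9 kg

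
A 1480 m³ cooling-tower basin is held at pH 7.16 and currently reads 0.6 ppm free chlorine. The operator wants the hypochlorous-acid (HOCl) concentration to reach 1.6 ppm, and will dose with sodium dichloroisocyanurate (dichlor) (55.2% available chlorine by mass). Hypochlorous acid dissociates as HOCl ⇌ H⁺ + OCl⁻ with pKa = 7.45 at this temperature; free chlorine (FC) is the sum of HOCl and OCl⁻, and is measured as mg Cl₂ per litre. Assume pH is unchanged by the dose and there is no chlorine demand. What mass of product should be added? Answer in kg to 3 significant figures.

4.88 kg

Volume: 1480 m³ = 1,480,000 L.
[OCl⁻]/[HOCl] = 10^(pH − pKa) = 10^(7.16 − 7.45) = 0.5129; fraction as HOCl = 1/(1 + 0.5129) = 0.661.
Free chlorine required for 1.6 ppm HOCl: 1.6 / 0.661 = 2.421 ppm.
FC to add: 2.421 − 0.6 = 1.821 mg/L as Cl₂.
Cl₂ equivalent: 1.821 mg/L × 1,480,000 L = 2694 g.
Product at 55.2% available Cl: 2694 / 0.552 = 4881 g.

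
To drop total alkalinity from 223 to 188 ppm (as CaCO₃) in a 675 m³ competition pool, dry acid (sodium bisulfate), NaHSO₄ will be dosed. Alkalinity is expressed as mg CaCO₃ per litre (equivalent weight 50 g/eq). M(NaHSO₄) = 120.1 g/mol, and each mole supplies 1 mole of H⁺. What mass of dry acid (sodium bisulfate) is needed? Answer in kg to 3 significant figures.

56.7 kg

Volume: 675 m³ = 675,000 L.
Alkalinity to neutralize: (223 − 188) = 35 mg/L as CaCO₃ × 675,000 L = 23,620 g as CaCO₃.
Equivalents of H⁺ required: 23,620 ÷ 50 g/eq = 472.5 eq = 472.5 mol NaHSO₄.
Mass of NaHSO₄: 472.5 × 120.1 = 56,750 g.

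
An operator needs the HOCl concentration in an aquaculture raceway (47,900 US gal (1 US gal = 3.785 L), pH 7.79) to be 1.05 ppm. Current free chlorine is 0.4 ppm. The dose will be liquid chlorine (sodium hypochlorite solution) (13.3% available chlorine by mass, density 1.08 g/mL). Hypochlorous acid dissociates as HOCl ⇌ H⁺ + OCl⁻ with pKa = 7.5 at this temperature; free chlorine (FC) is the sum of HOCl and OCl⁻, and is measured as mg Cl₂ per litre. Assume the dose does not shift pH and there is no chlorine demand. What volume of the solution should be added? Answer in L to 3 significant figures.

3.40 L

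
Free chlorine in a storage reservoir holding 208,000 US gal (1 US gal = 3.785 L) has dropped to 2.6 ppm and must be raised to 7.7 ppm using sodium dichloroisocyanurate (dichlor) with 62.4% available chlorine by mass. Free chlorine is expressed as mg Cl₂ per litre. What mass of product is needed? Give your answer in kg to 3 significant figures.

Volume: 208,000 US gal × 3.785 L/gal = 787,280 L.
Chlorine deficit: 7.7 − 2.6 = 5.1 ppm = 5.1 mg/L as Cl₂.
Cl₂ equivalent needed: 5.1 mg/L × 787,280 L = 4,015,000 mg = 4015 g.
Product at 62.4% available chlorine: 4015 / 0.624 = 6434 g.

6.43 kg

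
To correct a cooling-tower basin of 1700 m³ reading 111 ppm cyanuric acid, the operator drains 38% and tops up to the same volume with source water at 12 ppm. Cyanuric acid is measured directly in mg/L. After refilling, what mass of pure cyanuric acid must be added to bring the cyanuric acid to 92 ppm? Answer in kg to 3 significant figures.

Volume: 1700 m³ = 1,700,000 L.
After draining 38% and refilling: 111 × 0.62 + 12 × 0.38 = 73.38 ppm.
Deficit to target: 92 − 73.38 = 18.62 mg/L.
Mass: 18.62 mg/L × 1,700,000 L = 31,650 g cyanuric acid.

31.7 kg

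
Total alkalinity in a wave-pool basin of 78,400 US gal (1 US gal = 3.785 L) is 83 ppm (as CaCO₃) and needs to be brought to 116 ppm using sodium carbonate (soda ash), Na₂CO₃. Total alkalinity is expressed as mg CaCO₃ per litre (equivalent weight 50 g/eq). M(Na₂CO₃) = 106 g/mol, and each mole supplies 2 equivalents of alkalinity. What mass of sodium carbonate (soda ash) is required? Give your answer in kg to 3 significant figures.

10.4 kg

Volume: 78,400 US gal × 3.785 L/gal = 296,744 L.
Alkalinity to add: (116 − 83) = 33 mg/L as CaCO₃ × 296,744 L = 9793 g as CaCO₃.
Equivalents: 9793 g ÷ 50 g/eq = 195.9 eq.
Each mole of Na₂CO₃ supplies 2 eq, so 195.9 / 2 = 97.93 mol.
Mass: 97.93 mol × 106 g/mol = 10,380 g.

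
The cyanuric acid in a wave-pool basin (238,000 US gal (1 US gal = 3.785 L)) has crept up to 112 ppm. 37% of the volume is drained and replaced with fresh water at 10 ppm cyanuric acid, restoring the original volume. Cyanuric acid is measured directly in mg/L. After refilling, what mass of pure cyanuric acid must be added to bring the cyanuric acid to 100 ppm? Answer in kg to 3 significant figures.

23.2 kg

Volume: 238,000 US gal × 3.785 L/gal = 900,830 L.
After draining 37% and refilling: 112 × 0.63 + 10 × 0.37 = 74.26 ppm.
Deficit to target: 100 − 74.26 = 25.74 mg/L.
Mass: 25.74 mg/L × 900,830 L = 23,190 g cyanuric acid.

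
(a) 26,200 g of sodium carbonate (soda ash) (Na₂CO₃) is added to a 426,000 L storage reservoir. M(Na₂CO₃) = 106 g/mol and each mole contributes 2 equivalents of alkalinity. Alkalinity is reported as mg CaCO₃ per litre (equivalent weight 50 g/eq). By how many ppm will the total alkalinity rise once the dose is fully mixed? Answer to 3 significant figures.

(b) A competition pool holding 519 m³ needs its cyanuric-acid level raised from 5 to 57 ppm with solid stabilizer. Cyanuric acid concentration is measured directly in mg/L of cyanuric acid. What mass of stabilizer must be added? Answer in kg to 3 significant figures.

(a) Moles of Na₂CO₃: 26,200 g ÷ 106 g/mol = 247.2 mol → 494.3 eq of alkalinity.
(a) As CaCO₃: 494.3 eq × 50 g/eq = 24,720 g.
(a) Rise: 24,720 g / 426,000 L × 1000 = 58.02 mg/L.

(b) Volume: 519 m³ = 519,000 L.
(b) CYA to add: (57 − 5) = 52 mg/L × 519,000 L = 26,990 g cyanuric acid.

(a) 58.0 ppm; (b) 27.0 kg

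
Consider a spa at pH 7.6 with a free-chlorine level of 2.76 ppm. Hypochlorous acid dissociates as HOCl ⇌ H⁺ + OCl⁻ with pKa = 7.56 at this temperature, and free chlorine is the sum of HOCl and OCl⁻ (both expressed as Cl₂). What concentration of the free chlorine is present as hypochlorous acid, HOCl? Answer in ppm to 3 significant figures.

1.32 ppm

[OCl⁻]/[HOCl] = 10^(pH − pKa) = 10^(7.6 − 7.56) = 10^0.04 = 1.096.
Fraction as HOCl = 1 / (1 + 1.096) = 0.477.
HOCl = 0.477 × 2.76 ppm = 1.316 ppm.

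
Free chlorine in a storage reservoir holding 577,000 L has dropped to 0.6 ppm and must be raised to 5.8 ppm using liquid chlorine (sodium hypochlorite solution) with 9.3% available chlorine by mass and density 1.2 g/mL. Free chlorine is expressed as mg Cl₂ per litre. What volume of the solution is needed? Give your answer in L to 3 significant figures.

Chlorine deficit: 5.8 − 0.6 = 5.2 ppm = 5.2 mg/L as Cl₂.
Cl₂ equivalent needed: 5.2 mg/L × 577,000 L = 3,000,000 mg = 3000 g.
Product at 9.3% available chlorine: 3000 / 0.093 = 32,260 g.
Volume at density 1.2 g/mL: 32,260 g ÷ 1.2 g/mL = 26,890 mL.

26.9 L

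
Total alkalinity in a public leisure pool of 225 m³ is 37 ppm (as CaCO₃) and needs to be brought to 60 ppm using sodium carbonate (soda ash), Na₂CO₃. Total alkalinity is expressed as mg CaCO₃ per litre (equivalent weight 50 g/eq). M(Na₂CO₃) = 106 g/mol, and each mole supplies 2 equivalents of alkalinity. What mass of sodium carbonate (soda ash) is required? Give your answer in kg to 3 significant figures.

Volume: 225 m³ = 225,000 L.
Alkalinity to add: (60 − 37) = 23 mg/L as CaCO₃ × 225,000 L = 5175 g as CaCO₃.
Equivalents: 5175 g ÷ 50 g/eq = 103.5 eq.
Each mole of Na₂CO₃ supplies 2 eq, so 103.5 / 2 = 51.75 mol.
Mass: 51.75 mol × 106 g/mol = 5486 g.

5.49 kg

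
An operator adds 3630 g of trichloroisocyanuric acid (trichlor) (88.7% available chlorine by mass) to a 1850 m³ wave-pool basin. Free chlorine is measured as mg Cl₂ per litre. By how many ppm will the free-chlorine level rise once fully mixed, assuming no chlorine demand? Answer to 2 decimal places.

1.74 ppm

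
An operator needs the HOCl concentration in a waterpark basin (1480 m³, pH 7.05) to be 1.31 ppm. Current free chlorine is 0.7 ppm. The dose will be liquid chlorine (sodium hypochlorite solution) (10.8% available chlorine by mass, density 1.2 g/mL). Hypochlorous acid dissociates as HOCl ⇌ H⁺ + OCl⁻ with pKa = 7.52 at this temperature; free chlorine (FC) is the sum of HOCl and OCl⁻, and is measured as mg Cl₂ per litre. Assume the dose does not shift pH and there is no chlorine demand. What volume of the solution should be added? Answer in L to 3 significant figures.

12.0 L

Volume: 1480 m³ = 1,480,000 L.
[OCl⁻]/[HOCl] = 10^(pH − pKa) = 10^(7.05 − 7.52) = 0.3388; fraction as HOCl = 1/(1 + 0.3388) = 0.7469.
Free chlorine required for 1.31 ppm HOCl: 1.31 / 0.7469 = 1.754 ppm.
FC to add: 1.754 − 0.7 = 1.054 mg/L as Cl₂.
Cl₂ equivalent: 1.054 mg/L × 1,480,000 L = 1560 g.
Product at 10.8% available Cl: 1560 / 0.108 = 14,440 g.
Volume: 14,440 g ÷ 1.2 g/mL = 12,040 mL.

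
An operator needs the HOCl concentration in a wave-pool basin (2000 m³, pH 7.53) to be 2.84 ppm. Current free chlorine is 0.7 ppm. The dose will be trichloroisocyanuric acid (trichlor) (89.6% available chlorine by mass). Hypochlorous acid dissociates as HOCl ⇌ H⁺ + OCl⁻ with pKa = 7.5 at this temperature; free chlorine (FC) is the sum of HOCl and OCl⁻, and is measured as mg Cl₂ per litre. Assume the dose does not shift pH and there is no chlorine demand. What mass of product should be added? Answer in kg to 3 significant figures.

Volume: 2000 m³ = 2,000,000 L.
[OCl⁻]/[HOCl] = 10^(pH − pKa) = 10^(7.53 − 7.5) = 1.072; fraction as HOCl = 1/(1 + 1.072) = 0.4827.
Free chlorine required for 2.84 ppm HOCl: 2.84 / 0.4827 = 5.883 ppm.
FC to add: 5.883 − 0.7 = 5.183 mg/L as Cl₂.
Cl₂ equivalent: 5.183 mg/L × 2,000,000 L = 10,370 g.
Product at 89.6% available Cl: 10,370 / 0.896 = 11,570 g.

11.6 kg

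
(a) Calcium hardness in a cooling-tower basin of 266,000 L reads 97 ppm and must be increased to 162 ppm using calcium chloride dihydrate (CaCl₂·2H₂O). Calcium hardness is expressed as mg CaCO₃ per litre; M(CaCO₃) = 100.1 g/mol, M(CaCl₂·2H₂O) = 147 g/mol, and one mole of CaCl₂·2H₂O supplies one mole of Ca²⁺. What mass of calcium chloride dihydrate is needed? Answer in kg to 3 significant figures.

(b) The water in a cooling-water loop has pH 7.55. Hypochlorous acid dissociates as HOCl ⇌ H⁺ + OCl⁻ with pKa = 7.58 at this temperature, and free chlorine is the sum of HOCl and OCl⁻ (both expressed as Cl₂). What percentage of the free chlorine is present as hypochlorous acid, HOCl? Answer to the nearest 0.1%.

(a) 25.4 kg; (b) 51.7%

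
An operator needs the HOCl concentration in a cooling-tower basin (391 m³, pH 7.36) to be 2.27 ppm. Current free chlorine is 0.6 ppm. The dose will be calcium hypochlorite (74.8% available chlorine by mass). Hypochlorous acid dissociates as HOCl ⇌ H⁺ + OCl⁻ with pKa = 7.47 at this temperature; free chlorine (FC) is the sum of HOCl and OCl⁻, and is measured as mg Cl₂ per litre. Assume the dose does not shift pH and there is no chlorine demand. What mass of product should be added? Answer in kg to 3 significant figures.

Volume: 391 m³ = 391,000 L.
[OCl⁻]/[HOCl] = 10^(pH − pKa) = 10^(7.36 − 7.47) = 0.7762; fraction as HOCl = 1/(1 + 0.7762) = 0.563.
Free chlorine required for 2.27 ppm HOCl: 2.27 / 0.563 = 4.032 ppm.
FC to add: 4.032 − 0.6 = 3.432 mg/L as Cl₂.
Cl₂ equivalent: 3.432 mg/L × 391,000 L = 1342 g.
Product at 74.8% available Cl: 1342 / 0.748 = 1794 g.

1.79 kg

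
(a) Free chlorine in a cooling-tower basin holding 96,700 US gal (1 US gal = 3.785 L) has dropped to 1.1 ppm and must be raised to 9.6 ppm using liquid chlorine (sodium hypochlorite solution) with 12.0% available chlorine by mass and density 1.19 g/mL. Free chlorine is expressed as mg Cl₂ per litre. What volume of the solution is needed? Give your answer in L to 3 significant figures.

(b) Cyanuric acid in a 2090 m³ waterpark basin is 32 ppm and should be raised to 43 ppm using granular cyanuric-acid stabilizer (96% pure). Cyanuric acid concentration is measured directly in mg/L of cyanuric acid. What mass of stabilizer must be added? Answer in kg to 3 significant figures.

(a) Volume: 96,700 US gal × 3.785 L/gal = 366,010 L.
(a) Chlorine deficit: 9.6 − 1.1 = 8.5 ppm = 8.5 mg/L as Cl₂.
(a) Cl₂ equivalent needed: 8.5 mg/L × 366,010 L = 3,111,000 mg = 3111 g.
(a) Product at 12.0% available chlorine: 3111 / 0.12 = 25,930 g.
(a) Volume at density 1.19 g/mL: 25,930 g ÷ 1.19 g/mL = 21,790 mL.

(b) Volume: 2090 m³ = 2,090,000 L.
(b) CYA to add: (43 − 32) = 11 mg/L × 2,090,000 L = 22,990 g cyanuric acid.
(b) At 96% purity: 22,990 / 0.96 = 23,950 g product.

(a) 21.8 L; (b) 23.9 kg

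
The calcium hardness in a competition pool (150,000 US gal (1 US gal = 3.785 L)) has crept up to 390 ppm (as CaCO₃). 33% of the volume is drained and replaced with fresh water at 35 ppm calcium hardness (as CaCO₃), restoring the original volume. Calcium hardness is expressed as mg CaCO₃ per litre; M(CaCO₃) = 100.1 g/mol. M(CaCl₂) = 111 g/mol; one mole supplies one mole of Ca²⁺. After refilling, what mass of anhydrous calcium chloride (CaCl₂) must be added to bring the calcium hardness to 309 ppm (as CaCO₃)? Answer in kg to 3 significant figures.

Volume: 150,000 US gal × 3.785 L/gal = 567,750 L.
After draining 33% and refilling: 390 × 0.67 + 35 × 0.33 = 272.85 ppm.
Deficit to target: 309 − 272.85 = 36.15 mg/L.
As CaCO₃: 36.15 mg/L × 567,750 L = 20,520 g; ÷ 100.1 = 205 mol Ca²⁺.
Mass: 205 × 111 = 22,760 g.

22.8 kg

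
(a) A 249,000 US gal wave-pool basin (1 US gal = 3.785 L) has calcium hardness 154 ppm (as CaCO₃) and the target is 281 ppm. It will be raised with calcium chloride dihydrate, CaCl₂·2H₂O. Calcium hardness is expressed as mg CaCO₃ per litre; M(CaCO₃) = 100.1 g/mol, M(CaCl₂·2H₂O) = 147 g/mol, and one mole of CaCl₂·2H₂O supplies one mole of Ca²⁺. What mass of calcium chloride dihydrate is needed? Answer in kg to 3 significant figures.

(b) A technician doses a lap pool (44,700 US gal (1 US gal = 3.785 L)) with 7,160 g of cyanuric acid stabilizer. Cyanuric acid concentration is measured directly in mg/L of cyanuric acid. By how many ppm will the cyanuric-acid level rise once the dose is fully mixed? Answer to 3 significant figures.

(a) 176 kg; (b) 42.3 ppm

(a) Volume: 249,000 US gal × 3.785 L/gal = 942,465 L.
(a) Hardness to add: (281 − 154) = 127 mg/L as CaCO₃ × 942,465 L = 119,700 g as CaCO₃.
(a) Moles of Ca²⁺ (1 mol Ca²⁺ ≡ 1 mol CaCO₃): 119,700 / 100.1 g/mol = 1196 mol.
(a) Mass of CaCl₂·2H₂O: 1196 × 147 = 175,800 g.

(b) Volume: 44,700 US gal × 3.785 L/gal = 169,190 L.
(b) Rise: 7,160 g / 169,190 L × 1000 = 42.32 mg/L.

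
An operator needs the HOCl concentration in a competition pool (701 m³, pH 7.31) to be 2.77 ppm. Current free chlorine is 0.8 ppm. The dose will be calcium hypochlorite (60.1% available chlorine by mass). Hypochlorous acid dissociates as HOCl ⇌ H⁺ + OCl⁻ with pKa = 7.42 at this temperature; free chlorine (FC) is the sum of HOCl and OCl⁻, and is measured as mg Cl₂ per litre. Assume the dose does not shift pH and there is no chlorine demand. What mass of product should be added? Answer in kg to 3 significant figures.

4.81 kg

Volume: 701 m³ = 701,000 L.
[OCl⁻]/[HOCl] = 10^(pH − pKa) = 10^(7.31 − 7.42) = 0.7762; fraction as HOCl = 1/(1 + 0.7762) = 0.563.
Free chlorine required for 2.77 ppm HOCl: 2.77 / 0.563 = 4.92 ppm.
FC to add: 4.92 − 0.8 = 4.12 mg/L as Cl₂.
Cl₂ equivalent: 4.12 mg/L × 701,000 L = 2888 g.
Product at 60.1% available Cl: 2888 / 0.601 = 4806 g.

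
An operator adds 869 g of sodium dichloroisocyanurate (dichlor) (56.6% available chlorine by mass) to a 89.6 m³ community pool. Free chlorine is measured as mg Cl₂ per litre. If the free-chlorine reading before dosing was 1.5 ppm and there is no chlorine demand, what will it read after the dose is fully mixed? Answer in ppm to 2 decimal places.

6.99 ppm

Volume: 89.6 m³ = 89,600 L.
Available chlorine delivered: 869 g × 0.566 = 491.9 g as Cl₂.
Concentration rise: 491.9 g / 89,600 L = 5.489 mg/L = 5.49 ppm.
Final FC: 1.5 + 5.49 = 6.99 ppm.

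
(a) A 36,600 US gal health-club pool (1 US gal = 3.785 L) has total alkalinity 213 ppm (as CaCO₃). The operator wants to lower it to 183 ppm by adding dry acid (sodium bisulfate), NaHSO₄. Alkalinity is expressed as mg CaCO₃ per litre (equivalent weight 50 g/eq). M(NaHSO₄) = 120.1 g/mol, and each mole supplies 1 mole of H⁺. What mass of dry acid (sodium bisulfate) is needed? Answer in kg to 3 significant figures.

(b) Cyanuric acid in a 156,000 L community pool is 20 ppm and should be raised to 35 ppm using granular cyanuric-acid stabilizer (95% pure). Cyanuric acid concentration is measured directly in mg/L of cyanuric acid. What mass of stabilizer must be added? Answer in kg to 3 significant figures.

(a) 9.98 kg; (b) 2.46 kg

(a) Volume: 36,600 US gal × 3.785 L/gal = 138,531 L.
(a) Alkalinity to neutralize: (213 − 183) = 30 mg/L as CaCO₃ × 138,531 L = 4156 g as CaCO₃.
(a) Equivalents of H⁺ required: 4156 ÷ 50 g/eq = 83.12 eq = 83.12 mol NaHSO₄.
(a) Mass of NaHSO₄: 83.12 × 120.1 = 9983 g.

(b) CYA to add: (35 − 20) = 15 mg/L × 156,000 L = 2340 g cyanuric acid.
(b) At 95% purity: 2340 / 0.95 = 2463 g product.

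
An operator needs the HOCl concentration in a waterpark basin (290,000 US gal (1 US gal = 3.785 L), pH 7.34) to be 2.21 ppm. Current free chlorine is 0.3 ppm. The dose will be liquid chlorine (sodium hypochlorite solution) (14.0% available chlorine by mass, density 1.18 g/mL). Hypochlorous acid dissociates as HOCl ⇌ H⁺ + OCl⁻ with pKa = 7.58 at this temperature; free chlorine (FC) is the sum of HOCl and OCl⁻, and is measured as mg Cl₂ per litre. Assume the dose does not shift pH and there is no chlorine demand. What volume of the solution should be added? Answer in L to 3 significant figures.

Volume: 290,000 US gal × 3.785 L/gal = 1,097,650 L.
[OCl⁻]/[HOCl] = 10^(pH − pKa) = 10^(7.34 − 7.58) = 0.5754; fraction as HOCl = 1/(1 + 0.5754) = 0.6347.
Free chlorine required for 2.21 ppm HOCl: 2.21 / 0.6347 = 3.482 ppm.
FC to add: 3.482 − 0.3 = 3.182 mg/L as Cl₂.
Cl₂ equivalent: 3.182 mg/L × 1,097,650 L = 3492 g.
Product at 14.0% available Cl: 3492 / 0.14 = 24,950 g.
Volume: 24,950 g ÷ 1.18 g/mL = 21,140 mL.

21.1 L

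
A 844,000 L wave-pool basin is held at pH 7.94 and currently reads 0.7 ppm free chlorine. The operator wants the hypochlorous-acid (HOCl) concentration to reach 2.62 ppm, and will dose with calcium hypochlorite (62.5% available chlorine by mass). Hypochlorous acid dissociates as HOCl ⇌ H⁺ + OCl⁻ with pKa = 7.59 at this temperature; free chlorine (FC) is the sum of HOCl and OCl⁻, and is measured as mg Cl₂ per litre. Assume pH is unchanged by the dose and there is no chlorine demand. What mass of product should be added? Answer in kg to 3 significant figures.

10.5 kg

[OCl⁻]/[HOCl] = 10^(pH − pKa) = 10^(7.94 − 7.59) = 2.239; fraction as HOCl = 1/(1 + 2.239) = 0.3088.
Free chlorine required for 2.62 ppm HOCl: 2.62 / 0.3088 = 8.485 ppm.
FC to add: 8.485 − 0.7 = 7.785 mg/L as Cl₂.
Cl₂ equivalent: 7.785 mg/L × 844,000 L = 6571 g.
Product at 62.5% available Cl: 6571 / 0.625 = 10,510 g.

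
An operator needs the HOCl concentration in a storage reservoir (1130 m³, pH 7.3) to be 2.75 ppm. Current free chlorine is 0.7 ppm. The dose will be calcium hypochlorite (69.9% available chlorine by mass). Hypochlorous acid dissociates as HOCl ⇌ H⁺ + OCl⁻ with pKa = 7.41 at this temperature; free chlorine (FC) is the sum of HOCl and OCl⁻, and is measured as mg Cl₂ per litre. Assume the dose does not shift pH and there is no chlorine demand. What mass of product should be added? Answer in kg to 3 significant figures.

6.76 kg

Volume: 1130 m³ = 1,130,000 L.
[OCl⁻]/[HOCl] = 10^(pH − pKa) = 10^(7.3 − 7.41) = 0.7762; fraction as HOCl = 1/(1 + 0.7762) = 0.563.
Free chlorine required for 2.75 ppm HOCl: 2.75 / 0.563 = 4.885 ppm.
FC to add: 4.885 − 0.7 = 4.185 mg/L as Cl₂.
Cl₂ equivalent: 4.185 mg/L × 1,130,000 L = 4729 g.
Product at 69.9% available Cl: 4729 / 0.699 = 6765 g.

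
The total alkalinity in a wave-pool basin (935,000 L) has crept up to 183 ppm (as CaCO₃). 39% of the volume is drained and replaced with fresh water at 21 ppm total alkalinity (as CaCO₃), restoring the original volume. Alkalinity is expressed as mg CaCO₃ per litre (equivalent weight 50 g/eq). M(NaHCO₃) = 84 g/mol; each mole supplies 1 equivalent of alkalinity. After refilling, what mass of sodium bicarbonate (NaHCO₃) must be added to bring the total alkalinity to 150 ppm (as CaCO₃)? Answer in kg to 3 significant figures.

47.4 kg

After draining 39% and refilling: 183 × 0.61 + 21 × 0.39 = 119.82 ppm.
Deficit to target: 150 − 119.82 = 30.18 mg/L.
As CaCO₃: 30.18 mg/L × 935,000 L = 28,220 g; ÷ 50 g/eq ÷ 1 = 564.4 mol NaHCO₃.
Mass: 564.4 × 84 = 47,410 g.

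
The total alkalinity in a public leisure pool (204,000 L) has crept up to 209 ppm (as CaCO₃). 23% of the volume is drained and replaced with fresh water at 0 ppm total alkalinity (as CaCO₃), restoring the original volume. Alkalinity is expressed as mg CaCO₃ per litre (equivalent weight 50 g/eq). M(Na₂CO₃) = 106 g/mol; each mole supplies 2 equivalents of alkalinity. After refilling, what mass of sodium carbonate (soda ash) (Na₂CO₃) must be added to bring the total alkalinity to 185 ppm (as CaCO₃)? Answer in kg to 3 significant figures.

5.20 kg

After draining 23% and refilling: 209 × 0.77 + 0 × 0.23 = 160.93 ppm.
Deficit to target: 185 − 160.93 = 24.07 mg/L.
As CaCO₃: 24.07 mg/L × 204,000 L = 4910 g; ÷ 50 g/eq ÷ 2 = 49.1 mol Na₂CO₃.
Mass: 49.1 × 106 = 5205 g.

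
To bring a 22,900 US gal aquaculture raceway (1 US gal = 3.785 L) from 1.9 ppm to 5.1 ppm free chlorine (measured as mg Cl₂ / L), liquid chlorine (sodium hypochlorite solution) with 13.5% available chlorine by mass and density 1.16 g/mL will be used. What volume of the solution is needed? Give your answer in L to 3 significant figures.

Volume: 22,900 US gal × 3.785 L/gal = 86,676 L.
Chlorine deficit: 5.1 − 1.9 = 3.2 ppm = 3.2 mg/L as Cl₂.
Cl₂ equivalent needed: 3.2 mg/L × 86,676 L = 277,400 mg = 277.4 g.
Product at 13.5% available chlorine: 277.4 / 0.135 = 2055 g.
Volume at density 1.16 g/mL: 2055 g ÷ 1.16 g/mL = 1771 mL.

1.77 L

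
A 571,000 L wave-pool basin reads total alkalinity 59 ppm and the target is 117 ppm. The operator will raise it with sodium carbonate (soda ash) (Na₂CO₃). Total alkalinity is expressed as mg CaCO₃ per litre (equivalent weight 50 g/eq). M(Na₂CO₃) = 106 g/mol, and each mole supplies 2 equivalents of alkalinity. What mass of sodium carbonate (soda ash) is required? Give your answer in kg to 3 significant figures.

Alkalinity to add: (117 − 59) = 58 mg/L as CaCO₃ × 571,000 L = 33,120 g as CaCO₃.
Equivalents: 33,120 g ÷ 50 g/eq = 662.4 eq.
Each mole of Na₂CO₃ supplies 2 eq, so 662.4 / 2 = 331.2 mol.
Mass: 331.2 mol × 106 g/mol = 35,110 g.

35.1 kg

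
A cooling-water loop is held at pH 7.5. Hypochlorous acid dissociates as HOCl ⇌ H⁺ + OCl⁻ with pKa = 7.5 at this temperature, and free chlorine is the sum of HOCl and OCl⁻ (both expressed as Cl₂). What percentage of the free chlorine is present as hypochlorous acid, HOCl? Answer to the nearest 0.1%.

50.0%

[OCl⁻]/[HOCl] = 10^(pH − pKa) = 10^(7.5 − 7.5) = 10^0.00 = 1.
Fraction as HOCl = 1 / (1 + 1) = 0.5.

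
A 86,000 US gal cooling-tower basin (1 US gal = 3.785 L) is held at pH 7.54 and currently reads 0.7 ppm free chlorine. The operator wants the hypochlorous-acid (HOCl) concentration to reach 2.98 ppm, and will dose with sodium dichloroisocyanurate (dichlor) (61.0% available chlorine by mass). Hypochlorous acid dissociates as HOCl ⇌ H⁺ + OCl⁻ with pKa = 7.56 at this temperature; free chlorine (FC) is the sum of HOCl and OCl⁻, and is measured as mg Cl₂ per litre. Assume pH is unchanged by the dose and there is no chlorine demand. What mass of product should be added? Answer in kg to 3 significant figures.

Volume: 86,000 US gal × 3.785 L/gal = 325,510 L.
[OCl⁻]/[HOCl] = 10^(pH − pKa) = 10^(7.54 − 7.56) = 0.955; fraction as HOCl = 1/(1 + 0.955) = 0.5115.
Free chlorine required for 2.98 ppm HOCl: 2.98 / 0.5115 = 5.826 ppm.
FC to add: 5.826 − 0.7 = 5.126 mg/L as Cl₂.
Cl₂ equivalent: 5.126 mg/L × 325,510 L = 1669 g.
Product at 61.0% available Cl: 1669 / 0.61 = 2735 g.

2.74 kg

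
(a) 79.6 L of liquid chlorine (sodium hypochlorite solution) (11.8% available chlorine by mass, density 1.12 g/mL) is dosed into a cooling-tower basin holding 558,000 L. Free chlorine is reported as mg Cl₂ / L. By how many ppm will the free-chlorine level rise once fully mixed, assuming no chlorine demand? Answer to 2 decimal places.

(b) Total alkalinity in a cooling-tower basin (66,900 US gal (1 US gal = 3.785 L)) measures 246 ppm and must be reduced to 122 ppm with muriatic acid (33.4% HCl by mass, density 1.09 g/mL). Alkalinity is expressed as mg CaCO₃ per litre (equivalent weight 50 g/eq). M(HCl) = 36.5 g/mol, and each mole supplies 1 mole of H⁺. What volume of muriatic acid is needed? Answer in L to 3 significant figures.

(a) Mass of solution: 79.6 L × 1000 mL/L × 1.12 g/mL = 89,150 g.
(a) Available chlorine delivered: 89,150 g × 0.118 = 10,520 g as Cl₂.
(a) Concentration rise: 10,520 g / 558,000 L = 18.85 mg/L = 18.85 ppm.

(b) Volume: 66,900 US gal × 3.785 L/gal = 253,216 L.
(b) Alkalinity to neutralize: (246 − 122) = 124 mg/L as CaCO₃ × 253,216 L = 31,400 g as CaCO₃.
(b) Equivalents of H⁺ required: 31,400 ÷ 50 g/eq = 628 eq = 628 mol HCl.
(b) Mass of HCl: 628 × 36.5 = 22,920 g.
(b) Mass of 33.4% solution: 22,920 / 0.334 = 68,630 g.
(b) Volume: 68,630 g ÷ 1.09 g/mL = 62,960 mL.

(a) 18.85 ppm; (b) 63.0 L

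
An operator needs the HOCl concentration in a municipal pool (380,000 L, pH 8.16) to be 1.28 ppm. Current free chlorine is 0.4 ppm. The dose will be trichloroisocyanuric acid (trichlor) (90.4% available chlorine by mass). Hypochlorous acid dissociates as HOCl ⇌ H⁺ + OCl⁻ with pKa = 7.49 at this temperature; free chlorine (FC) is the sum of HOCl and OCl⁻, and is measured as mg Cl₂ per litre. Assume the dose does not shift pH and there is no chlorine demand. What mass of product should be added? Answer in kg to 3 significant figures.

2.89 kg

[OCl⁻]/[HOCl] = 10^(pH − pKa) = 10^(8.16 − 7.49) = 4.677; fraction as HOCl = 1/(1 + 4.677) = 0.1761.
Free chlorine required for 1.28 ppm HOCl: 1.28 / 0.1761 = 7.267 ppm.
FC to add: 7.267 − 0.4 = 6.867 mg/L as Cl₂.
Cl₂ equivalent: 6.867 mg/L × 380,000 L = 2609 g.
Product at 90.4% available Cl: 2609 / 0.904 = 2887 g.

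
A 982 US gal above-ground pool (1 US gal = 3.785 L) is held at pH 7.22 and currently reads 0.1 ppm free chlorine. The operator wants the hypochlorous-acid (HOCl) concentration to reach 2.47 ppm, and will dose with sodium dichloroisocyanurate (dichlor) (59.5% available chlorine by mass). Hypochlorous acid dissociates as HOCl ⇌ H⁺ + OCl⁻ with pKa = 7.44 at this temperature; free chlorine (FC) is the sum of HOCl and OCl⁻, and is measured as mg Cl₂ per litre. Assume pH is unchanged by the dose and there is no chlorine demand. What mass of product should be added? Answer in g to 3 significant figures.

24.1 g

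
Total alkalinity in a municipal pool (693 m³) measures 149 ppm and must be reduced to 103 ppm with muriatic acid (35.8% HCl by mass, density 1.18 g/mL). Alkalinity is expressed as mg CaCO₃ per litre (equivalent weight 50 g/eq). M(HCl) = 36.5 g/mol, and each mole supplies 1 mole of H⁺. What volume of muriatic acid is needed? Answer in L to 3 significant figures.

55.1 L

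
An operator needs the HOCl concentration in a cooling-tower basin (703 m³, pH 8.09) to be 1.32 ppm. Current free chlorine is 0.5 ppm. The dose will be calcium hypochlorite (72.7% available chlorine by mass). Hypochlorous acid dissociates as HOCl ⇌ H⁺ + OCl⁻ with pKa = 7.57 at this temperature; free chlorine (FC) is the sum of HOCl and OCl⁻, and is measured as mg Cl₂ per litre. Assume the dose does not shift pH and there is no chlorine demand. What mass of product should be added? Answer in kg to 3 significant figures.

5.02 kg

Volume: 703 m³ = 703,000 L.
[OCl⁻]/[HOCl] = 10^(pH − pKa) = 10^(8.09 − 7.57) = 3.311; fraction as HOCl = 1/(1 + 3.311) = 0.2319.
Free chlorine required for 1.32 ppm HOCl: 1.32 / 0.2319 = 5.691 ppm.
FC to add: 5.691 − 0.5 = 5.191 mg/L as Cl₂.
Cl₂ equivalent: 5.191 mg/L × 703,000 L = 3649 g.
Product at 72.7% available Cl: 3649 / 0.727 = 5020 g.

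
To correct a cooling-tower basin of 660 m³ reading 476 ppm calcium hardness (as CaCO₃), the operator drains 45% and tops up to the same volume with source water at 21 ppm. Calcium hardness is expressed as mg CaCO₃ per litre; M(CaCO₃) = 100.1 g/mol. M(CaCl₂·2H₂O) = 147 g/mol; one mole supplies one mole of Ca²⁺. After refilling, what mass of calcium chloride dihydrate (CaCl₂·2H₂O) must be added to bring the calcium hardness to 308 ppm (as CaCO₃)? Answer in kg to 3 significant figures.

Volume: 660 m³ = 660,000 L.
After draining 45% and refilling: 476 × 0.55 + 21 × 0.45 = 271.25 ppm.
Deficit to target: 308 − 271.25 = 36.75 mg/L.
As CaCO₃: 36.75 mg/L × 660,000 L = 24,260 g; ÷ 100.1 = 242.3 mol Ca²⁺.
Mass: 242.3 × 147 = 35,620 g.

35.6 kg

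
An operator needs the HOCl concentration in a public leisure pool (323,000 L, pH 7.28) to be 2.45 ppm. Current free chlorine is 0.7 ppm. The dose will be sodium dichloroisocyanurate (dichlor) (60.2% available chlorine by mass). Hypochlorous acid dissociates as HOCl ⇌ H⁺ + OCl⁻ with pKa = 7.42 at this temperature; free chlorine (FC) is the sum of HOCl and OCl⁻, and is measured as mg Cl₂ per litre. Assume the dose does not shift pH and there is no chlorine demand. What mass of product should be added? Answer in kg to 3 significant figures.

1.89 kg

[OCl⁻]/[HOCl] = 10^(pH − pKa) = 10^(7.28 − 7.42) = 0.7244; fraction as HOCl = 1/(1 + 0.7244) = 0.5799.
Free chlorine required for 2.45 ppm HOCl: 2.45 / 0.5799 = 4.225 ppm.
FC to add: 4.225 − 0.7 = 3.525 mg/L as Cl₂.
Cl₂ equivalent: 3.525 mg/L × 323,000 L = 1139 g.
Product at 60.2% available Cl: 1139 / 0.602 = 1891 g.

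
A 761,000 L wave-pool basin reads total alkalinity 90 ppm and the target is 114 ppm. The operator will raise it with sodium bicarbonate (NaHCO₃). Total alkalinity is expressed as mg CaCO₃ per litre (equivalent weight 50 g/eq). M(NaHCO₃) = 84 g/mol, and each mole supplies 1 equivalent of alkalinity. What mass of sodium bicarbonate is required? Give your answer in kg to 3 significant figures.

30.7 kg

Alkalinity to add: (114 − 90) = 24 mg/L as CaCO₃ × 761,000 L = 18,260 g as CaCO₃.
Equivalents: 18,260 g ÷ 50 g/eq = 365.3 eq.
NaHCO₃ supplies 1 eq per mole → 365.3 mol.
Mass: 365.3 mol × 84 g/mol = 30,680 g.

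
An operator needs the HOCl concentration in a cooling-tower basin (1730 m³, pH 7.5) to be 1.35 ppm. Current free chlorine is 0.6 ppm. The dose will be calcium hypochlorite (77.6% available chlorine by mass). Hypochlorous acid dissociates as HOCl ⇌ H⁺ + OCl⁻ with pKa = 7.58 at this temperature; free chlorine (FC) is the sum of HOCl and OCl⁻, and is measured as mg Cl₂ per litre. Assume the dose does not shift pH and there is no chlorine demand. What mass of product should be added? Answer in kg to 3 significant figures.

Volume: 1730 m³ = 1,730,000 L.
[OCl⁻]/[HOCl] = 10^(pH − pKa) = 10^(7.5 − 7.58) = 0.8318; fraction as HOCl = 1/(1 + 0.8318) = 0.5459.
Free chlorine required for 1.35 ppm HOCl: 1.35 / 0.5459 = 2.473 ppm.
FC to add: 2.473 − 0.6 = 1.873 mg/L as Cl₂.
Cl₂ equivalent: 1.873 mg/L × 1,730,000 L = 3240 g.
Product at 77.6% available Cl: 3240 / 0.776 = 4175 g.

4.18 kg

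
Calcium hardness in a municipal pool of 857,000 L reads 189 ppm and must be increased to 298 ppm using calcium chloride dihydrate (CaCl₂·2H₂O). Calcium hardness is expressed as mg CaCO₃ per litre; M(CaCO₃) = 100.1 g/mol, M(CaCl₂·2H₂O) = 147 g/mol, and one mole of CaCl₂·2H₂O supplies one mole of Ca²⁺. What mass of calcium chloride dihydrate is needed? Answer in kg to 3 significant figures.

137 kg

Hardness to add: (298 − 189) = 109 mg/L as CaCO₃ × 857,000 L = 93,410 g as CaCO₃.
Moles of Ca²⁺ (1 mol Ca²⁺ ≡ 1 mol CaCO₃): 93,410 / 100.1 g/mol = 933.2 mol.
Mass of CaCl₂·2H₂O: 933.2 × 147 = 137,200 g.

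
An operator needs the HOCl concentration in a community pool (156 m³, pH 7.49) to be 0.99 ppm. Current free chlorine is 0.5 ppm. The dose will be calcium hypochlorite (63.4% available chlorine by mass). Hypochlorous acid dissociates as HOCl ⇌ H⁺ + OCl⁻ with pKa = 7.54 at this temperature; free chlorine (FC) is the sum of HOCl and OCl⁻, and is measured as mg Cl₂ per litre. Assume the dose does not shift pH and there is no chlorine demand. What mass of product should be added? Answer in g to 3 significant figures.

338 g

Volume: 156 m³ = 156,000 L.
[OCl⁻]/[HOCl] = 10^(pH − pKa) = 10^(7.49 − 7.54) = 0.8913; fraction as HOCl = 1/(1 + 0.8913) = 0.5288.
Free chlorine required for 0.99 ppm HOCl: 0.99 / 0.5288 = 1.872 ppm.
FC to add: 1.872 − 0.5 = 1.372 mg/L as Cl₂.
Cl₂ equivalent: 1.372 mg/L × 156,000 L = 214.1 g.
Product at 63.4% available Cl: 214.1 / 0.634 = 337.7 g.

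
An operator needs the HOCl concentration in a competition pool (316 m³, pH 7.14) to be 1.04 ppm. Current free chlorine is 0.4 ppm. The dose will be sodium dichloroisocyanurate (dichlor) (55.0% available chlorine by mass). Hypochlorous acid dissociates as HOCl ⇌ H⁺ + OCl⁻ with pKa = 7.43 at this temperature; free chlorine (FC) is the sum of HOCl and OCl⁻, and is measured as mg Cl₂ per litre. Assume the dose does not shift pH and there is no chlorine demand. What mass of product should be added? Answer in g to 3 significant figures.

Volume: 316 m³ = 316,000 L.
[OCl⁻]/[HOCl] = 10^(pH − pKa) = 10^(7.14 − 7.43) = 0.5129; fraction as HOCl = 1/(1 + 0.5129) = 0.661.
Free chlorine required for 1.04 ppm HOCl: 1.04 / 0.661 = 1.573 ppm.
FC to add: 1.573 − 0.4 = 1.173 mg/L as Cl₂.
Cl₂ equivalent: 1.173 mg/L × 316,000 L = 370.8 g.
Product at 55.0% available Cl: 370.8 / 0.55 = 674.2 g.

674 g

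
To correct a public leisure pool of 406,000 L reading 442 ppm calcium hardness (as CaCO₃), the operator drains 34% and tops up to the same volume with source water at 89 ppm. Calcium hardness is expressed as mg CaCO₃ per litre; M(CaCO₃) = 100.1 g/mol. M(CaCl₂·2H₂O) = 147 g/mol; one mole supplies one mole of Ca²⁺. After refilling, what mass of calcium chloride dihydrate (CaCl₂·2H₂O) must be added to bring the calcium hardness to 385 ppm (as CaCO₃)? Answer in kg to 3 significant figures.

37.6 kg

After draining 34% and refilling: 442 × 0.66 + 89 × 0.34 = 321.98 ppm.
Deficit to target: 385 − 321.98 = 63.02 mg/L.
As CaCO₃: 63.02 mg/L × 406,000 L = 25,590 g; ÷ 100.1 = 255.6 mol Ca²⁺.
Mass: 255.6 × 147 = 37,570 g.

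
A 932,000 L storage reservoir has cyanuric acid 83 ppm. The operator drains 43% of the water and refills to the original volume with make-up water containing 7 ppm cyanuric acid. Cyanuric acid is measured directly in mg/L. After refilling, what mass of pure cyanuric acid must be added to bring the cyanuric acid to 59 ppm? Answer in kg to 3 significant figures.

8.09 kg

After draining 43% and refilling: 83 × 0.57 + 7 × 0.43 = 50.32 ppm.
Deficit to target: 59 − 50.32 = 8.68 mg/L.
Mass: 8.68 mg/L × 932,000 L = 8090 g cyanuric acid.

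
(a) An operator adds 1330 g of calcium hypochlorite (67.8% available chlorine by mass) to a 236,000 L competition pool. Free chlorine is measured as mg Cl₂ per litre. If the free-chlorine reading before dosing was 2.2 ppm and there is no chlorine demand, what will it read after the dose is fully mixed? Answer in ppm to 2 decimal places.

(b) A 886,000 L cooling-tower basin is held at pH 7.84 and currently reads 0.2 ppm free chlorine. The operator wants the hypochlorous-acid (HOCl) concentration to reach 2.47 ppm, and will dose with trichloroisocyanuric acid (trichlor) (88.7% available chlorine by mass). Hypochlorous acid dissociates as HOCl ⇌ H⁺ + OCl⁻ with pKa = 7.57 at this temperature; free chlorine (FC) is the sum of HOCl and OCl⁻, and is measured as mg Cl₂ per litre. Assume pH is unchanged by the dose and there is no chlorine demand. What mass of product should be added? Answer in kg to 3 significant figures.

(a) Available chlorine delivered: 1330 g × 0.678 = 901.7 g as Cl₂.
(a) Concentration rise: 901.7 g / 236,000 L = 3.821 mg/L = 3.82 ppm.
(a) Final FC: 2.2 + 3.82 = 6.02 ppm.

(b) [OCl⁻]/[HOCl] = 10^(pH − pKa) = 10^(7.84 − 7.57) = 1.862; fraction as HOCl = 1/(1 + 1.862) = 0.3494.
(b) Free chlorine required for 2.47 ppm HOCl: 2.47 / 0.3494 = 7.069 ppm.
(b) FC to add: 7.069 − 0.2 = 6.869 mg/L as Cl₂.
(b) Cl₂ equivalent: 6.869 mg/L × 886,000 L = 6086 g.
(b) Product at 88.7% available Cl: 6086 / 0.887 = 6862 g.

(a) 6.02 ppm; (b) 6.86 kg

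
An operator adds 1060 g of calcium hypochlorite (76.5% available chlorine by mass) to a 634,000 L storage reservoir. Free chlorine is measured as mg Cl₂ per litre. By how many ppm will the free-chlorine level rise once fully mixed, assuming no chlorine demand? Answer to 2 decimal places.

Available chlorine delivered: 1060 g × 0.765 = 810.9 g as Cl₂.
Concentration rise: 810.9 g / 634,000 L = 1.279 mg/L = 1.28 ppm.

1.28 ppm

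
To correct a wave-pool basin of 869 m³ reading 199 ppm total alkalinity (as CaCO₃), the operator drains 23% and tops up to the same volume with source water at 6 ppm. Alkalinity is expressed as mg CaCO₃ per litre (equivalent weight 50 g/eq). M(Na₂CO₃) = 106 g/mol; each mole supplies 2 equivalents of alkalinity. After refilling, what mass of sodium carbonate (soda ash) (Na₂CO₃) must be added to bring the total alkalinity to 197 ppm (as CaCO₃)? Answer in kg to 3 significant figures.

39.0 kg

Volume: 869 m³ = 869,000 L.
After draining 23% and refilling: 199 × 0.77 + 6 × 0.23 = 154.61 ppm.
Deficit to target: 197 − 154.61 = 42.39 mg/L.
As CaCO₃: 42.39 mg/L × 869,000 L = 36,840 g; ÷ 50 g/eq ÷ 2 = 368.4 mol Na₂CO₃.
Mass: 368.4 × 106 = 39,050 g.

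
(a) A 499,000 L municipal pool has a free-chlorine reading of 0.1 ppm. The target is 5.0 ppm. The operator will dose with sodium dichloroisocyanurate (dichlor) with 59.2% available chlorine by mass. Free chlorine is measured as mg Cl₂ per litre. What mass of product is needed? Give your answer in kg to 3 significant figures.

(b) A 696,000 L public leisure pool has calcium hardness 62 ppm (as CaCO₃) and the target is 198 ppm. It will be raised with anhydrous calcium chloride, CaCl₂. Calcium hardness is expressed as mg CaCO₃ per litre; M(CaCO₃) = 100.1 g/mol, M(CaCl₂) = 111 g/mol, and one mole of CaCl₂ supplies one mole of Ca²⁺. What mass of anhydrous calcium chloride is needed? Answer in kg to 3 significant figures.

(a) Chlorine deficit: 5.0 − 0.1 = 4.9 ppm = 4.9 mg/L as Cl₂.
(a) Cl₂ equivalent needed: 4.9 mg/L × 499,000 L = 2,445,000 mg = 2445 g.
(a) Product at 59.2% available chlorine: 2445 / 0.592 = 4130 g.

(b) Hardness to add: (198 − 62) = 136 mg/L as CaCO₃ × 696,000 L = 94,660 g as CaCO₃.
(b) Moles of Ca²⁺ (1 mol Ca²⁺ ≡ 1 mol CaCO₃): 94,660 / 100.1 g/mol = 945.6 mol.
(b) Mass of CaCl₂: 945.6 × 111 = 105,000 g.

(a) 4.13 kg; (b) 105 kg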